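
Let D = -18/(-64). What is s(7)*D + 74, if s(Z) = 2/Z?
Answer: 8297/112 ≈ 74.080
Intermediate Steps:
D = 9/32 (D = -18*(-1/64) = 9/32 ≈ 0.28125)
s(7)*D + 74 = (2/7)*(9/32) + 74 = 9/112 + 74 = 8297/112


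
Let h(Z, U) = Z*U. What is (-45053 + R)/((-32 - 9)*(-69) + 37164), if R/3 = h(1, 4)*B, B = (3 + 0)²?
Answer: -44945/39993 ≈ -1.1238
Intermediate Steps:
h(Z, U) = U*Z
B = 9 (B = 3² = 9)
R = 108 (R = 3*((4*1)*9) = 3*(4*9) = 3*36 = 108)
(-45053 + R)/((-32 - 9)*(-69) + 37164) = (-45053 + 108)/((-32 - 9)*(-69) + 37164) = -44945/(-41*(-69) + 37164) = -44945/(2829 + 37164) = -44945/39993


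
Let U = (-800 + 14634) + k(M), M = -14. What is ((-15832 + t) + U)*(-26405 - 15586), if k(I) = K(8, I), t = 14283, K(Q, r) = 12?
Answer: -516363327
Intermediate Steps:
k(I) = 12
U = 13846 (U = (-800 + 14634) + 12 = 13834 + 12 = 13846)
((-15832 + t) + U)*(-26405 - 15586) = ((-15832 + 14283) + 13846)*(-26405 - 15586) = (-1549 + 13846)*(-41991) = 12297*(-41991) = -516363327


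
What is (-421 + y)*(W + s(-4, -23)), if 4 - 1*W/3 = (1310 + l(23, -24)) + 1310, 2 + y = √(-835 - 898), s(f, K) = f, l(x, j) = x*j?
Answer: 2620908 - 6196*I*√1733 ≈ 2.6209e+6 - 2.5794e+5*I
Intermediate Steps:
l(x, j) = j*x
y = -2 + I*√1733 (y = -2 + √(-835 - 898) = -2 + √(-1733) = -2 + I*√1733 ≈ -2.0 + 41.629*I)
W = -6192 (W = 12 - 3*((1310 - 24*23) + 1310) = 12 - 3*((1310 - 552) + 1310) = 12 - 3*(758 + 1310) = 12 - 3*2068 = 12 - 6204 = -6192)
(-421 + y)*(W + s(-4, -23)) = (-421 + (-2 + I*√1733))*(-6192 - 4) = (-423 + I*√1733)*(-6196) = 2620908 - 6196*I*√1733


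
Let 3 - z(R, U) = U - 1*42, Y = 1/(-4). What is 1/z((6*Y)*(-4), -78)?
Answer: 1/123 ≈ 0.0081301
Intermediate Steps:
Y = -1/4 ≈ -0.25000
z(R, U) = 45 - U (z(R, U) = 3 - (U - 1*42) = 3 - (U - 42) = 3 - (-42 + U) = 3 + (42 - U) = 45 - U)
1/z((6*Y)*(-4), -78) = 1/(45 - 1*(-78)) = 1/(45 + 78) = 1/123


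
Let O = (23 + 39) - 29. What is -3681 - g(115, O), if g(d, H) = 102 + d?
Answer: -3898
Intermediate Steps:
O = 33 (O = 62 - 29 = 33)
-3681 - g(115, O) = -3681 - (102 + 115) = -3681 - 1*217 = -3681 - 217 = -3898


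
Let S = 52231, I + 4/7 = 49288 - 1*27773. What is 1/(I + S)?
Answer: 7/516218 ≈ 1.3560e-5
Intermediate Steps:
I = 150601/7 (I = -4/7 + (49288 - 1*27773) = -4/7 + (49288 - 27773) = -4/7 + 21515 = 150601/7 ≈ 21514.)
1/(I + S) = 1/(150601/7 + 52231) = 1/(516218/7) = 7/516218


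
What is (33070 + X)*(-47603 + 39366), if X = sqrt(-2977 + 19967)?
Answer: -272397590 - 8237*sqrt(16990) ≈ -2.7347e+8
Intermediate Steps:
X = sqrt(16990) ≈ 130.35
(33070 + X)*(-47603 + 39366) = (33070 + sqrt(16990))*(-47603 + 39366) = (33070 + sqrt(16990))*(-8237) = -272397590 - 8237*sqrt(16990)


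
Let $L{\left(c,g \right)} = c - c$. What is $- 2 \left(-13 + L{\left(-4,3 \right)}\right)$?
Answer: $26$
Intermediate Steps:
$L{\left(c,g \right)} = 0$
$- 2 \left(-13 + L{\left(-4,3 \right)}\right) = - 2 \left(-13 + 0\right) = \left(-2\right) \left(-13\right) = 26$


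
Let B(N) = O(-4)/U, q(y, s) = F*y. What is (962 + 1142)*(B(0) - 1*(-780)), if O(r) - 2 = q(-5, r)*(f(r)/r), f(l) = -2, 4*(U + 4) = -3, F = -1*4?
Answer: 31080288/19 ≈ 1.6358e+6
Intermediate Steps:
F = -4
U = -19/4 (U = -4 + (¼)*(-3) = -4 - ¾ = -19/4 ≈ -4.7500)
q(y, s) = -4*y
O(r) = 2 - 40/r (O(r) = 2 + (-4*(-5))*(-2/r) = 2 + 20*(-2/r) = 2 - 40/r)
B(N) = -48/19 (B(N) = (2 - 40/(-4))/(-19/4) = (2 - 40*(-¼))*(-4/19) = (2 + 10)*(-4/19) = 12*(-4/19) = -48/19)
(962 + 1142)*(B(0) - 1*(-780)) = (962 + 1142)*(-48/19 - 1*(-780)) = 2104*(-48/19 + 780) = 2104*(14772/19) = 31080288/19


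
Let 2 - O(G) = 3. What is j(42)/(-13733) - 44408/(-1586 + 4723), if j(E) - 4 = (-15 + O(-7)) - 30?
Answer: -609723310/43080421 ≈ -14.153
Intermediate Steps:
O(G) = -1 (O(G) = 2 - 1*3 = 2 - 3 = -1)
j(E) = -42 (j(E) = 4 + ((-15 - 1) - 30) = 4 + (-16 - 30) = 4 - 46 = -42)
j(42)/(-13733) - 44408/(-1586 + 4723) = -42/(-13733) - 44408/(-1586 + 4723) = -42*(-1/13733) - 44408/3137 = 42/13733 - 44408*1/3137 = 42/13733 - 44408/3137 = -609723310/43080421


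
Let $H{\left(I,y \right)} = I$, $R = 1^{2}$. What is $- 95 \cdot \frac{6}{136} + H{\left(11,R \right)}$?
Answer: $\frac{463}{68} \approx 6.8088$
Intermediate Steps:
$R = 1$
$- 95 \cdot \frac{6}{136} + H{\left(11,R \right)} = - 95 \cdot \frac{6}{136} + 11 = - 95 \cdot 6 \cdot \frac{1}{136} + 11 = \left(-95\right) \frac{3}{68} + 11 = - \frac{285}{68} + 11 = \frac{463}{68}$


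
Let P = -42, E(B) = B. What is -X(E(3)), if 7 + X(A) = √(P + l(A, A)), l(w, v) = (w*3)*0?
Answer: 7 - I*√42 ≈ 7.0 - 6.4807*I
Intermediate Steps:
l(w, v) = 0 (l(w, v) = (3*w)*0 = 0)
X(A) = -7 + I*√42 (X(A) = -7 + √(-42 + 0) = -7 + √(-42) = -7 + I*√42)
-X(E(3)) = -(-7 + I*√42) = 7 - I*√42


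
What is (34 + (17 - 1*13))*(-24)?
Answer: -912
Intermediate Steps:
(34 + (17 - 1*13))*(-24) = (34 + (17 - 13))*(-24) = (34 + 4)*(-24) = 38*(-24) = -912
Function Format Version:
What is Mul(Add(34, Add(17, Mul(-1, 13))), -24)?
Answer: -912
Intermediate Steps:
Mul(Add(34, Add(17, Mul(-1, 13))), -24) = Mul(Add(34, Add(17, -13)), -24) = Mul(Add(34, 4), -24) = Mul(38, -24) = -912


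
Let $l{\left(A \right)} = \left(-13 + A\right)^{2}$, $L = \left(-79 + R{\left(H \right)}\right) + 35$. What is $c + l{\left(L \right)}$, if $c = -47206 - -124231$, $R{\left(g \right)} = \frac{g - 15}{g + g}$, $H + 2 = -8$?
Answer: $\frac{1282129}{16} \approx 80133.0$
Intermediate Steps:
$H = -10$ ($H = -2 - 8 = -10$)
$R{\left(g \right)} = \frac{-15 + g}{2 g}$
$c = 77025$ ($c = -47206 + 124231 = 77025$)
$L = - \frac{171}{4}$ ($L = \left(-79 + \frac{-15 - 10}{2 \left(-10\right)}\right) + 35 = \left(-79 + \frac{1}{2} \left(- \frac{1}{10}\right) \left(-25\right)\right) + 35 = \left(-79 + \frac{5}{4}\right) + 35 = - \frac{311}{4} + 35 = - \frac{171}{4} \approx -42.75$)
$c + l{\left(L \right)} = 77025 + \left(-13 - \frac{171}{4}\right)^{2} = 77025 + \left(- \frac{223}{4}\right)^{2} = 77025 + \frac{49729}{16} = \frac{1282129}{16}$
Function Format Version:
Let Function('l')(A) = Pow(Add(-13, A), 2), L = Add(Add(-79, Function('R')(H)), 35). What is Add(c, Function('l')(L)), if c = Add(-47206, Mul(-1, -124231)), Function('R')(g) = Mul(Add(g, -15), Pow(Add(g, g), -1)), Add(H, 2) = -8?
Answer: Rational(1282129, 16) ≈ 80133.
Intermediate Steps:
H = -10 (H = Add(-2, -8) = -10)
Function('R')(g) = Mul(Rational(1, 2), Pow(g, -1), Add(-15, g)) (Function('R')(g) = Mul(Add(-15, g), Pow(Mul(2, g), -1)) = Mul(Add(-15, g), Mul(Rational(1, 2), Pow(g, -1))) = Mul(Rational(1, 2), Pow(g, -1), Add(-15, g)))
c = 77025 (c = Add(-47206, 124231) = 77025)
L = Rational(-171, 4) (L = Add(Add(-79, Mul(Rational(1, 2), Pow(-10, -1), Add(-15, -10))), 35) = Add(Add(-79, Mul(Rational(1, 2), Rational(-1, 10), -25)), 35) = Add(Add(-79, Rational(5, 4)), 35) = Add(Rational(-311, 4), 35) = Rational(-171, 4) ≈ -42.750)
Add(c, Function('l')(L)) = Add(77025, Pow(Add(-13, Rational(-171, 4)), 2)) = Add(77025, Pow(Rational(-223, 4), 2)) = Add(77025, Rational(49729, 16)) = Rational(1282129, 16)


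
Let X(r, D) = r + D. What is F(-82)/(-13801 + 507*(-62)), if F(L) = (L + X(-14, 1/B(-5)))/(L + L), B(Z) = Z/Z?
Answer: -19/1483708 ≈ -1.2806e-5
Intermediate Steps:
B(Z) = 1
X(r, D) = D + r
F(L) = (-13 + L)/(2*L) (F(L) = (L + (1/1 - 14))/(L + L) = (L + (1 - 14))/((2*L)) = (L - 13)*(1/(2*L)) = (-13 + L)*(1/(2*L)) = (-13 + L)/(2*L))
F(-82)/(-13801 + 507*(-62)) = ((½)*(-13 - 82)/(-82))/(-13801 + 507*(-62)) = ((½)*(-1/82)*(-95))/(-13801 - 31434) = (95/164)/(-45235) = (95/164)*(-1/45235) = -19/1483708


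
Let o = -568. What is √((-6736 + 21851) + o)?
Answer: √14547 ≈ 120.61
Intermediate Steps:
√((-6736 + 21851) + o) = √((-6736 + 21851) - 568) = √(15115 - 568) = √14547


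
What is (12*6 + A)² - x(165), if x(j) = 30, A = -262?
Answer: 36070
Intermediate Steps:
(12*6 + A)² - x(165) = (12*6 - 262)² - 1*30 = (72 - 262)² - 30 = (-190)² - 30 = 36100 - 30 = 36070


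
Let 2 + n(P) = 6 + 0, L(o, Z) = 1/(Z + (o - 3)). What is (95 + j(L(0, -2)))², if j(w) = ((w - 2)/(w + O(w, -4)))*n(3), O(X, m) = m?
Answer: 4157521/441 ≈ 9427.5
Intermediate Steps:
L(o, Z) = 1/(-3 + Z + o) (L(o, Z) = 1/(Z + (-3 + o)) = 1/(-3 + Z + o))
n(P) = 4 (n(P) = -2 + (6 + 0) = -2 + 6 = 4)
j(w) = 4*(-2 + w)/(-4 + w) (j(w) = ((w - 2)/(w - 4))*4 = ((-2 + w)/(-4 + w))*4 = 4*(-2 + w)/(-4 + w))
(95 + j(L(0, -2)))² = (95 + 4*(-2 + 1/(-3 - 2 + 0))/(-4 + 1/(-3 - 2 + 0)))² = (95 + 4*(-2 + 1/(-5))/(-4 + 1/(-5)))² = (95 + 4*(-2 - ⅕)/(-4 - ⅕))² = (95 + 4*(-11/5)/(-21/5))² = (95 + 4*(-5/21)*(-11/5))² = (95 + 44/21)² = (2039/21)² = 4157521/441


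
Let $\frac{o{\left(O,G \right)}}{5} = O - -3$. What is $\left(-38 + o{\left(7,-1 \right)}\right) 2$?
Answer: $24$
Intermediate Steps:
$o{\left(O,G \right)} = 15 + 5 O$ ($o{\left(O,G \right)} = 5 \left(O - -3\right) = 5 \left(O + 3\right) = 5 \left(3 + O\right) = 15 + 5 O$)
$\left(-38 + o{\left(7,-1 \right)}\right) 2 = \left(-38 + \left(15 + 5 \cdot 7\right)\right) 2 = \left(-38 + \left(15 + 35\right)\right) 2 = \left(-38 + 50\right) 2 = 12 \cdot 2 = 24$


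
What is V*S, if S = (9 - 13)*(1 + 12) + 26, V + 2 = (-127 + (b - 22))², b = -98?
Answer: -1586182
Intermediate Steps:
V = 61007 (V = -2 + (-127 + (-98 - 22))² = -2 + (-127 - 120)² = -2 + (-247)² = -2 + 61009 = 61007)
S = -26 (S = -4*13 + 26 = -52 + 26 = -26)
V*S = 61007*(-26) = -1586182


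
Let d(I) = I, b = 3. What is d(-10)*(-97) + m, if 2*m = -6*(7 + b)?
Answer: 940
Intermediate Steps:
m = -30 (m = (-6*(7 + 3))/2 = (-6*10)/2 = (½)*(-60) = -30)
d(-10)*(-97) + m = -10*(-97) - 30 = 970 - 30 = 940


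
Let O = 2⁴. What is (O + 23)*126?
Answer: 4914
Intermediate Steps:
O = 16
(O + 23)*126 = (16 + 23)*126 = 39*126 = 4914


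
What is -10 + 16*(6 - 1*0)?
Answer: 86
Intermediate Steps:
-10 + 16*(6 - 1*0) = -10 + 16*(6 + 0) = -10 + 16*6 = -10 + 96 = 86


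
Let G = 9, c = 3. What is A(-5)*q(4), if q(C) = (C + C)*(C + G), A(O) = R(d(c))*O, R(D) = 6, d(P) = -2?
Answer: -3120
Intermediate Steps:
A(O) = 6*O
q(C) = 2*C*(9 + C) (q(C) = (C + C)*(C + 9) = (2*C)*(9 + C) = 2*C*(9 + C))
A(-5)*q(4) = (6*(-5))*(2*4*(9 + 4)) = -60*4*13 = -30*104 = -3120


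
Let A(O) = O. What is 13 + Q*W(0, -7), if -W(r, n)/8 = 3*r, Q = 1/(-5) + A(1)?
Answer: 13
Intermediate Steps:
Q = ⅘ (Q = 1/(-5) + 1 = -⅕ + 1 = ⅘ ≈ 0.80000)
W(r, n) = -24*r
13 + Q*W(0, -7) = 13 + 4*(-24*0)/5 = 13 + (⅘)*0 = 13 + 0 = 13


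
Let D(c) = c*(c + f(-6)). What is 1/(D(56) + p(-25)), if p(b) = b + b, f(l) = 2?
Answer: 1/3198 ≈ 0.00031270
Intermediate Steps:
p(b) = 2*b
D(c) = c*(2 + c) (D(c) = c*(c + 2) = c*(2 + c))
1/(D(56) + p(-25)) = 1/(56*(2 + 56) + 2*(-25)) = 1/(56*58 - 50) = 1/(3248 - 50) = 1/3198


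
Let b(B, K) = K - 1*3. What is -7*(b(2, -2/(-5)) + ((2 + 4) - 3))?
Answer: -14/5 ≈ -2.8000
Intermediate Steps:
b(B, K) = -3 + K (b(B, K) = K - 3 = -3 + K)
-7*(b(2, -2/(-5)) + ((2 + 4) - 3)) = -7*((-3 - 2/(-5)) + ((2 + 4) - 3)) = -7*((-3 - 2*(-⅕)) + (6 - 3)) = -7*((-3 + ⅖) + 3) = -7*(-13/5 + 3) = -7*⅖ = -14/5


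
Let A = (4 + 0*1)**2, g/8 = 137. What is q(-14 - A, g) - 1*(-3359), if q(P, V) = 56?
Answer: 3415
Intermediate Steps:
g = 1096 (g = 8*137 = 1096)
A = 16 (A = (4 + 0)**2 = 4**2 = 16)
q(-14 - A, g) - 1*(-3359) = 56 - 1*(-3359) = 56 + 3359 = 3415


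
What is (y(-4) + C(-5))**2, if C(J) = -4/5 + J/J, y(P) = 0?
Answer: 1/25 ≈ 0.040000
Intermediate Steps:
C(J) = 1/5 (C(J) = -4*1/5 + 1 = -4/5 + 1 = 1/5)
(y(-4) + C(-5))**2 = (0 + 1/5)**2 = (1/5)**2 = 1/25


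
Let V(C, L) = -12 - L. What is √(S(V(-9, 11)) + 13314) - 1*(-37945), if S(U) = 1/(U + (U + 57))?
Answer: 37945 + √1611005/11 ≈ 38060.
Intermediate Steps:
S(U) = 1/(57 + 2*U) (S(U) = 1/(U + (57 + U)) = 1/(57 + 2*U))
√(S(V(-9, 11)) + 13314) - 1*(-37945) = √(1/(57 + 2*(-12 - 1*11)) + 13314) - 1*(-37945) = √(1/(57 + 2*(-12 - 11)) + 13314) + 37945 = √(1/(57 + 2*(-23)) + 13314) + 37945 = √(1/(57 - 46) + 13314) + 37945 = √(1/11 + 13314) + 37945 = √(146455/11) + 37945 = √1611005/11 + 37945 = 37945 + √1611005/11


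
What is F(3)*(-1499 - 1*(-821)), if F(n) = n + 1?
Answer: -2712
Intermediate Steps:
F(n) = 1 + n
F(3)*(-1499 - 1*(-821)) = (1 + 3)*(-1499 - 1*(-821)) = 4*(-1499 + 821) = 4*(-678) = -2712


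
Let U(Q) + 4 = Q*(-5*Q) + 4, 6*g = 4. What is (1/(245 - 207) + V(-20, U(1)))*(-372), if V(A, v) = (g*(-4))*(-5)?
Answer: -94426/19 ≈ -4969.8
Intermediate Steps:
g = 2/3 (g = (1/6)*4 = 2/3 ≈ 0.66667)
U(Q) = -5*Q**2 (U(Q) = -4 + (Q*(-5*Q) + 4) = -4 + (-5*Q**2 + 4) = -4 + (4 - 5*Q**2) = -5*Q**2)
V(A, v) = 40/3 (V(A, v) = ((2/3)*(-4))*(-5) = -8/3*(-5) = 40/3)
(1/(245 - 207) + V(-20, U(1)))*(-372) = (1/(245 - 207) + 40/3)*(-372) = (1/38 + 40/3)*(-372) = (1523/114)*(-372) = -94426/19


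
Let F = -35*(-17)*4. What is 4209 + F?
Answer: 6589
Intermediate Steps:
F = 2380 (F = 595*4 = 2380)
4209 + F = 4209 + 2380 = 6589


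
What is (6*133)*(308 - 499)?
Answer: -152418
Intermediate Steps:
(6*133)*(308 - 499) = 798*(-191) = -152418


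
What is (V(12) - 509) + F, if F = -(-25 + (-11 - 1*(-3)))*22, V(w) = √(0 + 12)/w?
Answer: 217 + √3/6 ≈ 217.29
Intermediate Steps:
V(w) = 2*√3/w (V(w) = √12/w = (2*√3)/w = 2*√3/w)
F = 726 (F = -(-25 + (-11 + 3))*22 = -(-25 - 8)*22 = -(-33)*22 = -1*(-726) = 726)
(V(12) - 509) + F = (2*√3/12 - 509) + 726 = (2*√3*(1/12) - 509) + 726 = (√3/6 - 509) + 726 = (-509 + √3/6) + 726 = 217 + √3/6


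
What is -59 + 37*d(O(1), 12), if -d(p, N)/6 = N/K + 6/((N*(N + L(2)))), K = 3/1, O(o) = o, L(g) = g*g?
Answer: -15263/16 ≈ -953.94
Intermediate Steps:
L(g) = g²
K = 3 (K = 3*1 = 3)
d(p, N) = -2*N - 36/(N*(4 + N)) (d(p, N) = -6*(N/3 + 6/((N*(N + 2²)))) = -6*(N*(⅓) + 6/((N*(N + 4)))) = -6*(N/3 + 6/((N*(4 + N)))) = -6*(N/3 + 6*(1/(N*(4 + N)))) = -6*(N/3 + 6/(N*(4 + N))) = -2*N - 36/(N*(4 + N)))
-59 + 37*d(O(1), 12) = -59 + 37*(2*(-18 - 1*12³ - 4*12²)/(12*(4 + 12))) = -59 + 37*(2*(1/12)*(-18 - 1*1728 - 4*144)/16) = -59 + 37*(2*(1/12)*(1/16)*(-18 - 1728 - 576)) = -59 + 37*(2*(1/12)*(1/16)*(-2322)) = -59 + 37*(-387/16) = -59 - 14319/16 = -15263/16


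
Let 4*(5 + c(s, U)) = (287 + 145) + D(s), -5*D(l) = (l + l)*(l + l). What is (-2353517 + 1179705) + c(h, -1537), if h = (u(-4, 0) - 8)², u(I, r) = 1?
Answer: -5870946/5 ≈ -1.1742e+6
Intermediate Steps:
D(l) = -4*l²/5 (D(l) = -(l + l)*(l + l)/5 = -2*l*2*l/5 = -4*l²/5)
h = 49 (h = (1 - 8)² = (-7)² = 49)
c(s, U) = 103 - s²/5 (c(s, U) = -5 + ((287 + 145) - 4*s²/5)/4 = -5 + (432 - 4*s²/5)/4 = -5 + (108 - s²/5) = 103 - s²/5)
(-2353517 + 1179705) + c(h, -1537) = (-2353517 + 1179705) + (103 - ⅕*49²) = -1173812 + (103 - ⅕*2401) = -1173812 + (103 - 2401/5) = -1173812 - 1886/5 = -5870946/5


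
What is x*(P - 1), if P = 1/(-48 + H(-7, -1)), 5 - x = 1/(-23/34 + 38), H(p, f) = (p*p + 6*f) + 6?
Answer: 0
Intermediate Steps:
H(p, f) = 6 + p² + 6*f (H(p, f) = (p² + 6*f) + 6 = 6 + p² + 6*f)
x = 6311/1269 (x = 5 - 1/(-23/34 + 38) = 5 - 1/1269/34 = 5 - 1*34/1269 = 5 - 34/1269 = 6311/1269 ≈ 4.9732)
P = 1 (P = 1/(-48 + (6 + (-7)² + 6*(-1))) = 1/(-48 + (6 + 49 - 6)) = 1/(-48 + 49) = 1/1 = 1)
x*(P - 1) = 6311*(1 - 1)/1269 = (6311/1269)*0 = 0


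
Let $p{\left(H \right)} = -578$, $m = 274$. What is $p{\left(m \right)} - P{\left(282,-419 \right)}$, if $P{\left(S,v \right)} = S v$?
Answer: $117580$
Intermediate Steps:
$p{\left(m \right)} - P{\left(282,-419 \right)} = -578 - 282 \left(-419\right) = -578 - -118158 = -578 + 118158 = 117580$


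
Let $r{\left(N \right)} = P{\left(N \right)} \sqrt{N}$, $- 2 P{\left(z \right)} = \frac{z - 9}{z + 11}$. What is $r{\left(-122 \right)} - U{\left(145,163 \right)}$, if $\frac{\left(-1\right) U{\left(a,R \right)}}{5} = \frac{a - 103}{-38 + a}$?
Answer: $\frac{210}{107} - \frac{131 i \sqrt{122}}{222} \approx 1.9626 - 6.5178 i$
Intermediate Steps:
$P{\left(z \right)} = - \frac{-9 + z}{2 \left(11 + z\right)}$ ($P{\left(z \right)} = - \frac{\left(z - 9\right) \frac{1}{z + 11}}{2} = - \frac{\left(-9 + z\right) \frac{1}{11 + z}}{2} = - \frac{\frac{1}{11 + z} \left(-9 + z\right)}{2} = - \frac{-9 + z}{2 \left(11 + z\right)}$)
$U{\left(a,R \right)} = - \frac{5 \left(-103 + a\right)}{-38 + a}$ ($U{\left(a,R \right)} = - 5 \frac{a - 103}{-38 + a} = - 5 \frac{-103 + a}{-38 + a} = - \frac{5 \left(-103 + a\right)}{-38 + a}$)
$r{\left(N \right)} = \frac{\sqrt{N} \left(9 - N\right)}{2 \left(11 + N\right)}$ ($r{\left(N \right)} = \frac{9 - N}{2 \left(11 + N\right)} \sqrt{N} = \frac{\sqrt{N} \left(9 - N\right)}{2 \left(11 + N\right)}$)
$r{\left(-122 \right)} - U{\left(145,163 \right)} = \frac{\sqrt{-122} \left(9 - -122\right)}{2 \left(11 - 122\right)} - \frac{5 \left(103 - 145\right)}{-38 + 145} = \frac{i \sqrt{122} \left(9 + 122\right)}{2 \left(-111\right)} - \frac{5 \left(103 - 145\right)}{107} = \frac{1}{2} i \sqrt{122} \left(- \frac{1}{111}\right) 131 - 5 \cdot \frac{1}{107} \left(-42\right) = - \frac{131 i \sqrt{122}}{222} - - \frac{210}{107} = - \frac{131 i \sqrt{122}}{222} + \frac{210}{107} = \frac{210}{107} - \frac{131 i \sqrt{122}}{222}$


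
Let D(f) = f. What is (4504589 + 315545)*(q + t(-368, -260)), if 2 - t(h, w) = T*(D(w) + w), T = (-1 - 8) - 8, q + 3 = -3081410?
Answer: -14895423913634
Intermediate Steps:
q = -3081413 (q = -3 - 3081410 = -3081413)
T = -17 (T = -9 - 8 = -17)
t(h, w) = 2 + 34*w (t(h, w) = 2 - (-17)*(w + w) = 2 - (-17)*2*w = 2 - (-34)*w = 2 + 34*w)
(4504589 + 315545)*(q + t(-368, -260)) = (4504589 + 315545)*(-3081413 + (2 + 34*(-260))) = 4820134*(-3081413 + (2 - 8840)) = 4820134*(-3081413 - 8838) = 4820134*(-3090251) = -14895423913634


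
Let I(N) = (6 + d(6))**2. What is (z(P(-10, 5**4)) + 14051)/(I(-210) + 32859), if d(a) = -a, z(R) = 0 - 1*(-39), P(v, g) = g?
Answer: 14090/32859 ≈ 0.42880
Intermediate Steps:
z(R) = 39 (z(R) = 0 + 39 = 39)
I(N) = 0 (I(N) = (6 - 1*6)**2 = (6 - 6)**2 = 0**2 = 0)
(z(P(-10, 5**4)) + 14051)/(I(-210) + 32859) = (39 + 14051)/(0 + 32859) = 14090/32859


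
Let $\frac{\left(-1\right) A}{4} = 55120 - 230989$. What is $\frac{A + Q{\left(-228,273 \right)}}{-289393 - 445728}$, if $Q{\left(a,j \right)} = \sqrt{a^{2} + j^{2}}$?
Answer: $- \frac{703476}{735121} - \frac{3 \sqrt{14057}}{735121} \approx -0.95744$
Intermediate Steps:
$A = 703476$ ($A = - 4 \left(55120 - 230989\right) = \left(-4\right) \left(-175869\right) = 703476$)
$\frac{A + Q{\left(-228,273 \right)}}{-289393 - 445728} = \frac{703476 + \sqrt{\left(-228\right)^{2} + 273^{2}}}{-289393 - 445728} = \frac{703476 + \sqrt{51984 + 74529}}{-735121} = \left(703476 + \sqrt{126513}\right) \left(- \frac{1}{735121}\right) = \left(703476 + 3 \sqrt{14057}\right) \left(- \frac{1}{735121}\right) = - \frac{703476}{735121} - \frac{3 \sqrt{14057}}{735121}$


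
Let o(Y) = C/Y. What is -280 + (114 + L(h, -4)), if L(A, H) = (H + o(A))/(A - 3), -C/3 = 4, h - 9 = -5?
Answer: -173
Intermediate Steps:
h = 4 (h = 9 - 5 = 4)
C = -12 (C = -3*4 = -12)
o(Y) = -12/Y
L(A, H) = (H - 12/A)/(-3 + A) (L(A, H) = (H - 12/A)/(A - 3) = (H - 12/A)/(-3 + A))
-280 + (114 + L(h, -4)) = -280 + (114 + (-12 + 4*(-4))/(4*(-3 + 4))) = -280 + (114 + (¼)*(-12 - 16)/1) = -280 + (114 + (¼)*1*(-28)) = -280 + (114 - 7) = -280 + 107 = -173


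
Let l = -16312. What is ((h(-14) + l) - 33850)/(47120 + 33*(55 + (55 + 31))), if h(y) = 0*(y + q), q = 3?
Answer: -50162/51773 ≈ -0.96888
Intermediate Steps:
h(y) = 0 (h(y) = 0*(y + 3) = 0*(3 + y) = 0)
((h(-14) + l) - 33850)/(47120 + 33*(55 + (55 + 31))) = ((0 - 16312) - 33850)/(47120 + 33*(55 + (55 + 31))) = (-16312 - 33850)/(47120 + 33*(55 + 86)) = -50162/(47120 + 33*141) = -50162/(47120 + 4653) = -50162/51773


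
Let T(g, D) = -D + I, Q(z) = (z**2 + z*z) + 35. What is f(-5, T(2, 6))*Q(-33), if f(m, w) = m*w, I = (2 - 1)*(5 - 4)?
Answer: 55325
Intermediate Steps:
Q(z) = 35 + 2*z**2 (Q(z) = (z**2 + z**2) + 35 = 2*z**2 + 35 = 35 + 2*z**2)
I = 1 (I = 1*1 = 1)
T(g, D) = 1 - D (T(g, D) = -D + 1 = 1 - D)
f(-5, T(2, 6))*Q(-33) = (-5*(1 - 1*6))*(35 + 2*(-33)**2) = (-5*(1 - 6))*(35 + 2*1089) = (-5*(-5))*(35 + 2178) = 25*2213 = 55325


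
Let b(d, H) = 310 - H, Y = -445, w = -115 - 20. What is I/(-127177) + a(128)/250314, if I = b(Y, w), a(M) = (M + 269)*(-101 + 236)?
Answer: 2234887195/10611394526 ≈ 0.21061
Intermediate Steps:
w = -135
a(M) = 36315 + 135*M (a(M) = (269 + M)*135 = 36315 + 135*M)
I = 445 (I = 310 - 1*(-135) = 310 + 135 = 445)
I/(-127177) + a(128)/250314 = 445/(-127177) + (36315 + 135*128)/250314 = 445*(-1/127177) + (36315 + 17280)*(1/250314) = -445/127177 + 53595*(1/250314) = -445/127177 + 17865/83438 = 2234887195/10611394526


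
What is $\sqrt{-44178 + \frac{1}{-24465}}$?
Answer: $\frac{i \sqrt{26442133372515}}{24465} \approx 210.19 i$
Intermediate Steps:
$\sqrt{-44178 + \frac{1}{-24465}} = \sqrt{-44178 - \frac{1}{24465}} = \sqrt{- \frac{1080814771}{24465}} = \frac{i \sqrt{26442133372515}}{24465}$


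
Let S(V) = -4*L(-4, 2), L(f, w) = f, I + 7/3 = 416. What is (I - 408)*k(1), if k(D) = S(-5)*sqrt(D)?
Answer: 272/3 ≈ 90.667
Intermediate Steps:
I = 1241/3 (I = -7/3 + 416 = 1241/3 ≈ 413.67)
S(V) = 16 (S(V) = -4*(-4) = 16)
k(D) = 16*sqrt(D)
(I - 408)*k(1) = (1241/3 - 408)*(16*sqrt(1)) = 17*(16*1)/3 = (17/3)*16 = 272/3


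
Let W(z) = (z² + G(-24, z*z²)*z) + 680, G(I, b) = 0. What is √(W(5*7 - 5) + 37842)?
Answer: √39422 ≈ 198.55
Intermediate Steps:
W(z) = 680 + z² (W(z) = (z² + 0*z) + 680 = (z² + 0) + 680 = z² + 680 = 680 + z²)
√(W(5*7 - 5) + 37842) = √((680 + (5*7 - 5)²) + 37842) = √((680 + (35 - 5)²) + 37842) = √((680 + 30²) + 37842) = √((680 + 900) + 37842) = √(1580 + 37842) = √39422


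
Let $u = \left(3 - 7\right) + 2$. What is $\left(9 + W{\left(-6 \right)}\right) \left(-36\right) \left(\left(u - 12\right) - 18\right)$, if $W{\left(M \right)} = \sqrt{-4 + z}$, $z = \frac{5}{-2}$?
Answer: $10368 + 576 i \sqrt{26} \approx 10368.0 + 2937.0 i$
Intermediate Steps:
$z = - \frac{5}{2}$ ($z = 5 \left(- \frac{1}{2}\right) = - \frac{5}{2} \approx -2.5$)
$u = -2$ ($u = -4 + 2 = -2$)
$W{\left(M \right)} = \frac{i \sqrt{26}}{2}$ ($W{\left(M \right)} = \sqrt{-4 - \frac{5}{2}} = \sqrt{- \frac{13}{2}} = \frac{i \sqrt{26}}{2}$)
$\left(9 + W{\left(-6 \right)}\right) \left(-36\right) \left(\left(u - 12\right) - 18\right) = \left(9 + \frac{i \sqrt{26}}{2}\right) \left(-36\right) \left(\left(-2 - 12\right) - 18\right) = \left(-324 - 18 i \sqrt{26}\right) \left(-14 - 18\right) = \left(-324 - 18 i \sqrt{26}\right) \left(-32\right) = 10368 + 576 i \sqrt{26}$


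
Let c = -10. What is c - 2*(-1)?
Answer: -8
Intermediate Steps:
c - 2*(-1) = -10 - 2*(-1) = -10 + 2 = -8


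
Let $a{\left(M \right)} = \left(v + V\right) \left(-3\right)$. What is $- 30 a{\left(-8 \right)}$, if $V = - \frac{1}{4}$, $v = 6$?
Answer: $\frac{1035}{2} \approx 517.5$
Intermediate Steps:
$V = - \frac{1}{4}$ ($V = \left(-1\right) \frac{1}{4} = - \frac{1}{4} \approx -0.25$)
$a{\left(M \right)} = - \frac{69}{4}$ ($a{\left(M \right)} = \left(6 - \frac{1}{4}\right) \left(-3\right) = \frac{23}{4} \left(-3\right) = - \frac{69}{4}$)
$- 30 a{\left(-8 \right)} = \left(-30\right) \left(- \frac{69}{4}\right) = \frac{1035}{2}$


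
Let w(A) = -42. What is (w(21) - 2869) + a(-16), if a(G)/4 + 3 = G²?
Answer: -1899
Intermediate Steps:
a(G) = -12 + 4*G²
(w(21) - 2869) + a(-16) = (-42 - 2869) + (-12 + 4*(-16)²) = -2911 + (-12 + 4*256) = -2911 + (-12 + 1024) = -2911 + 1012 = -1899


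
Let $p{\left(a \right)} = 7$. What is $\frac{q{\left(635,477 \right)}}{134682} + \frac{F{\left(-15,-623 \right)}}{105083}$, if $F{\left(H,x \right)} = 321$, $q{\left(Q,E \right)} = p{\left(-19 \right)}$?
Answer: $\frac{43968503}{14152788606} \approx 0.0031067$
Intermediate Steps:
$q{\left(Q,E \right)} = 7$
$\frac{q{\left(635,477 \right)}}{134682} + \frac{F{\left(-15,-623 \right)}}{105083} = \frac{7}{134682} + \frac{321}{105083} = \frac{43968503}{14152788606}$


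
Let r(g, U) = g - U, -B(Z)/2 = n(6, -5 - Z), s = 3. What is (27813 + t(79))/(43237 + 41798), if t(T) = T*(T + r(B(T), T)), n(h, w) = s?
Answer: 9113/28345 ≈ 0.32150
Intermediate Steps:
n(h, w) = 3
B(Z) = -6 (B(Z) = -2*3 = -6)
t(T) = -6*T (t(T) = T*(T + (-6 - T)) = T*(-6) = -6*T)
(27813 + t(79))/(43237 + 41798) = (27813 - 6*79)/(43237 + 41798) = (27813 - 474)/85035 = 27339*(1/85035) = 9113/28345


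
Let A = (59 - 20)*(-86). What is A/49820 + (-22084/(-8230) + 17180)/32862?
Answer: 51150968207/112283593610 ≈ 0.45555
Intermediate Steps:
A = -3354 (A = 39*(-86) = -3354)
A/49820 + (-22084/(-8230) + 17180)/32862 = -3354/49820 + (-22084/(-8230) + 17180)/32862 = -3354*1/49820 + (-22084*(-1/8230) + 17180)*(1/32862) = -1677/24910 + (11042/4115 + 17180)*(1/32862) = -1677/24910 + (70706742/4115)*(1/32862) = -1677/24910 + 11784457/22537855 = 51150968207/112283593610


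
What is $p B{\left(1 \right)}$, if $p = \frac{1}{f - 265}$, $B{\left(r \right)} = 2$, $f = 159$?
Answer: $- \frac{1}{53} \approx -0.018868$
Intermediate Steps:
$p = - \frac{1}{106}$ ($p = \frac{1}{159 - 265} = \frac{1}{-106} = - \frac{1}{106} \approx -0.009434$)
$p B{\left(1 \right)} = \left(- \frac{1}{106}\right) 2 = - \frac{1}{53}$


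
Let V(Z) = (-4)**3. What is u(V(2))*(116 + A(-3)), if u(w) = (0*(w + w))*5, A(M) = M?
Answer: 0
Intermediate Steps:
V(Z) = -64
u(w) = 0 (u(w) = (0*(2*w))*5 = 0*5 = 0)
u(V(2))*(116 + A(-3)) = 0*(116 - 3) = 0*113 = 0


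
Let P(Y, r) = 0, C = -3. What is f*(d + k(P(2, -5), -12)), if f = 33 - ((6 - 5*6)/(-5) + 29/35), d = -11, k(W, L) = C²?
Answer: -1916/35 ≈ -54.743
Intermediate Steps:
k(W, L) = 9 (k(W, L) = (-3)² = 9)
f = 958/35 (f = 33 - ((6 - 30)*(-⅕) + 29*(1/35)) = 33 - (-24*(-⅕) + 29/35) = 33 - (24/5 + 29/35) = 33 - 1*197/35 = 33 - 197/35 = 958/35 ≈ 27.371)
f*(d + k(P(2, -5), -12)) = 958*(-11 + 9)/35 = (958/35)*(-2) = -1916/35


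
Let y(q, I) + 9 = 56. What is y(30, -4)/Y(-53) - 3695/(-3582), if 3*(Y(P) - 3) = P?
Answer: -171241/78804 ≈ -2.1730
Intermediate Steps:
y(q, I) = 47 (y(q, I) = -9 + 56 = 47)
Y(P) = 3 + P/3
y(30, -4)/Y(-53) - 3695/(-3582) = 47/(3 + (⅓)*(-53)) - 3695/(-3582) = 47/(3 - 53/3) - 3695*(-1/3582) = 47/(-44/3) + 3695/3582 = 47*(-3/44) + 3695/3582 = -141/44 + 3695/3582 = -171241/78804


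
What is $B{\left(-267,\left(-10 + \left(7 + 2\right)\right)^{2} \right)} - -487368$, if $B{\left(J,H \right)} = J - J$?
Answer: $487368$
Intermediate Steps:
$B{\left(J,H \right)} = 0$
$B{\left(-267,\left(-10 + \left(7 + 2\right)\right)^{2} \right)} - -487368 = 0 - -487368 = 0 + 487368 = 487368$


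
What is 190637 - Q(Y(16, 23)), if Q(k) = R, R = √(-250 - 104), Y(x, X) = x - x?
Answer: 190637 - I*√354 ≈ 1.9064e+5 - 18.815*I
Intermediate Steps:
Y(x, X) = 0
R = I*√354 (R = √(-354) = I*√354 ≈ 18.815*I)
Q(k) = I*√354
190637 - Q(Y(16, 23)) = 190637 - I*√354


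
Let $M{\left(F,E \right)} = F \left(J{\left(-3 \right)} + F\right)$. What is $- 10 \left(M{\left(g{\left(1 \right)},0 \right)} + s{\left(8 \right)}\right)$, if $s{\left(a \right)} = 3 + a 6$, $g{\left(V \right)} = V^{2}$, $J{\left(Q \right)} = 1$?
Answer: $-530$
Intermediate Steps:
$s{\left(a \right)} = 3 + 6 a$
$M{\left(F,E \right)} = F \left(1 + F\right)$
$- 10 \left(M{\left(g{\left(1 \right)},0 \right)} + s{\left(8 \right)}\right) = - 10 \left(1^{2} \left(1 + 1^{2}\right) + \left(3 + 6 \cdot 8\right)\right) = - 10 \left(1 \left(1 + 1\right) + \left(3 + 48\right)\right) = - 10 \left(1 \cdot 2 + 51\right) = - 10 \left(2 + 51\right) = \left(-10\right) 53 = -530$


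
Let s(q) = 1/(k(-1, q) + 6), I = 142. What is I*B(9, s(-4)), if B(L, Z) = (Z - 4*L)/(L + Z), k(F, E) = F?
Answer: -12709/23 ≈ -552.57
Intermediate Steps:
s(q) = ⅕ (s(q) = 1/(-1 + 6) = 1/5 = ⅕)
B(L, Z) = (Z - 4*L)/(L + Z)
I*B(9, s(-4)) = 142*((⅕ - 4*9)/(9 + ⅕)) = 142*((⅕ - 36)/(46/5)) = 142*((5/46)*(-179/5)) = 142*(-179/46) = -12709/23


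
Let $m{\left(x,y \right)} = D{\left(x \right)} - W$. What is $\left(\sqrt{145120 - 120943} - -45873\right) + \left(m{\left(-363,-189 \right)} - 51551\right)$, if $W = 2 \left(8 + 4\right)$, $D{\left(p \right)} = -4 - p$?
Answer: $-5343 + \sqrt{24177} \approx -5187.5$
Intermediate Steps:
$W = 24$ ($W = 2 \cdot 12 = 24$)
$m{\left(x,y \right)} = -28 - x$ ($m{\left(x,y \right)} = \left(-4 - x\right) - 24 = -28 - x$)
$\left(\sqrt{145120 - 120943} - -45873\right) + \left(m{\left(-363,-189 \right)} - 51551\right) = \left(\sqrt{145120 - 120943} - -45873\right) - 51216 = \left(\sqrt{24177} + 45873\right) + \left(\left(-28 + 363\right) - 51551\right) = \left(45873 + \sqrt{24177}\right) + \left(335 - 51551\right) = \left(45873 + \sqrt{24177}\right) - 51216 = -5343 + \sqrt{24177}$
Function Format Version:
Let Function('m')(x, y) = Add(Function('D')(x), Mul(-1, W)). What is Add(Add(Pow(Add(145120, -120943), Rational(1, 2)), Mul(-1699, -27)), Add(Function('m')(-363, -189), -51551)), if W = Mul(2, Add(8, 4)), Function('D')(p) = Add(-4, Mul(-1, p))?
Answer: Add(-5343, Pow(24177, Rational(1, 2))) ≈ -5187.5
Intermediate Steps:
W = 24 (W = Mul(2, 12) = 24)
Function('m')(x, y) = Add(-28, Mul(-1, x)) (Function('m')(x, y) = Add(Add(-4, Mul(-1, x)), Mul(-1, 24)) = Add(Add(-4, Mul(-1, x)), -24) = Add(-28, Mul(-1, x)))
Add(Add(Pow(Add(145120, -120943), Rational(1, 2)), Mul(-1699, -27)), Add(Function('m')(-363, -189), -51551)) = Add(Add(Pow(Add(145120, -120943), Rational(1, 2)), Mul(-1699, -27)), Add(Add(-28, Mul(-1, -363)), -51551)) = Add(Add(Pow(24177, Rational(1, 2)), 45873), Add(Add(-28, 363), -51551)) = Add(Add(45873, Pow(24177, Rational(1, 2))), Add(335, -51551)) = Add(Add(45873, Pow(24177, Rational(1, 2))), -51216) = Add(-5343, Pow(24177, Rational(1, 2)))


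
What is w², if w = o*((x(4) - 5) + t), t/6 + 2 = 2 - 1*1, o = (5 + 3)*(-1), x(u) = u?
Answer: 3136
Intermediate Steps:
o = -8 (o = 8*(-1) = -8)
t = -6 (t = -12 + 6*(2 - 1*1) = -12 + 6*(2 - 1) = -12 + 6*1 = -12 + 6 = -6)
w = 56 (w = -8*((4 - 5) - 6) = -8*(-1 - 6) = -8*(-7) = 56)
w² = 56² = 3136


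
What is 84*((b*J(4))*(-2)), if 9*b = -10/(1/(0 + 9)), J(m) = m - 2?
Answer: 3360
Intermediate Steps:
J(m) = -2 + m
b = -10 (b = (-10/(1/(0 + 9)))/9 = (-10/(1/9))/9 = (-10/1/9)/9 = (-10*9)/9 = (1/9)*(-90) = -10)
84*((b*J(4))*(-2)) = 84*(-10*(-2 + 4)*(-2)) = 84*(-10*2*(-2)) = 84*(-20*(-2)) = 84*40 = 3360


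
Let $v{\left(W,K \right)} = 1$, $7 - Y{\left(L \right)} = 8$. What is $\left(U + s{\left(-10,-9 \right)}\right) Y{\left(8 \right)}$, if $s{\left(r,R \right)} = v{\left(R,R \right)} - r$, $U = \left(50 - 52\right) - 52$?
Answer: $43$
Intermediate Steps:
$Y{\left(L \right)} = -1$ ($Y{\left(L \right)} = 7 - 8 = -1$)
$U = -54$ ($U = -2 - 52 = -54$)
$s{\left(r,R \right)} = 1 - r$
$\left(U + s{\left(-10,-9 \right)}\right) Y{\left(8 \right)} = \left(-54 + \left(1 - -10\right)\right) \left(-1\right) = \left(-54 + \left(1 + 10\right)\right) \left(-1\right) = \left(-54 + 11\right) \left(-1\right) = \left(-43\right) \left(-1\right) = 43$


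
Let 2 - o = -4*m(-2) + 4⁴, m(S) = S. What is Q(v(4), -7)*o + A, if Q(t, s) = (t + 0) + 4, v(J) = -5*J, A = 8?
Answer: 4200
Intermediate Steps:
Q(t, s) = 4 + t (Q(t, s) = t + 4 = 4 + t)
o = -262 (o = 2 - (-4*(-2) + 4⁴) = 2 - (8 + 256) = 2 - 1*264 = 2 - 264 = -262)
Q(v(4), -7)*o + A = (4 - 5*4)*(-262) + 8 = (4 - 20)*(-262) + 8 = -16*(-262) + 8 = 4192 + 8 = 4200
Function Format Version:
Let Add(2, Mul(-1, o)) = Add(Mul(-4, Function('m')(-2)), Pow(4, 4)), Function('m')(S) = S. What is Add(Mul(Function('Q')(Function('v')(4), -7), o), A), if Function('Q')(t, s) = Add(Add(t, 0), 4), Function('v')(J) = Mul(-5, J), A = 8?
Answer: 4200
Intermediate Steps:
Function('Q')(t, s) = Add(4, t) (Function('Q')(t, s) = Add(t, 4) = Add(4, t))
o = -262 (o = Add(2, Mul(-1, Add(Mul(-4, -2), Pow(4, 4)))) = Add(2, Mul(-1, Add(8, 256))) = Add(2, Mul(-1, 264)) = Add(2, -264) = -262)
Add(Mul(Function('Q')(Function('v')(4), -7), o), A) = Add(Mul(Add(4, Mul(-5, 4)), -262), 8) = Add(Mul(Add(4, -20), -262), 8) = Add(Mul(-16, -262), 8) = Add(4192, 8) = 4200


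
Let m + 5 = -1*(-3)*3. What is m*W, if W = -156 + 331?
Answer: 700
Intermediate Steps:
W = 175
m = 4 (m = -5 - 1*(-3)*3 = -5 + 3*3 = -5 + 9 = 4)
m*W = 4*175 = 700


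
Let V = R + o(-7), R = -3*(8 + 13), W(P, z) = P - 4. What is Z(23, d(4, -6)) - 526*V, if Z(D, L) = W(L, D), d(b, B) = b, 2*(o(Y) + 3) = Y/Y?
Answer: 34453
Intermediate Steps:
o(Y) = -5/2 (o(Y) = -3 + (Y/Y)/2 = -3 + (½)*1 = -3 + ½ = -5/2)
W(P, z) = -4 + P
R = -63 (R = -3*21 = -63)
V = -131/2 (V = -63 - 5/2 = -131/2 ≈ -65.500)
Z(D, L) = -4 + L
Z(23, d(4, -6)) - 526*V = (-4 + 4) - 526*(-131/2) = 0 + 34453 = 34453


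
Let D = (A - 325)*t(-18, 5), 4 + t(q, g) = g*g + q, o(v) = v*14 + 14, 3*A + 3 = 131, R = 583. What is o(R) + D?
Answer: 7329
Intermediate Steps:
A = 128/3 (A = -1 + (1/3)*131 = -1 + 131/3 = 128/3 ≈ 42.667)
o(v) = 14 + 14*v (o(v) = 14*v + 14 = 14 + 14*v)
t(q, g) = -4 + q + g**2 (t(q, g) = -4 + (g*g + q) = -4 + (g**2 + q) = -4 + (q + g**2) = -4 + q + g**2)
D = -847 (D = (128/3 - 325)*(-4 - 18 + 5**2) = -847*(-4 - 18 + 25)/3 = -847/3*3 = -847)
o(R) + D = (14 + 14*583) - 847 = (14 + 8162) - 847 = 8176 - 847 = 7329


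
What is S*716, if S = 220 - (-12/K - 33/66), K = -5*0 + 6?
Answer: 159310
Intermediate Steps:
K = 6 (K = 0 + 6 = 6)
S = 445/2 (S = 220 - (-12/6 - 33/66) = 220 - (-12*⅙ - 33*1/66) = 220 - (-2 - ½) = 220 - 1*(-5/2) = 220 + 5/2 = 445/2 ≈ 222.50)
S*716 = (445/2)*716 = 159310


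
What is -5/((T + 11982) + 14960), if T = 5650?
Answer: -5/32592 ≈ -0.00015341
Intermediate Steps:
-5/((T + 11982) + 14960) = -5/((5650 + 11982) + 14960) = -5/(17632 + 14960) = -5/32592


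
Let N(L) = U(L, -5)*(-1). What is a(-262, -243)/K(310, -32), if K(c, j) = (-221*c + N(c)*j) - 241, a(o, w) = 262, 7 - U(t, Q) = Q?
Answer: -262/68367 ≈ -0.0038323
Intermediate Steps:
U(t, Q) = 7 - Q
N(L) = -12 (N(L) = (7 - 1*(-5))*(-1) = (7 + 5)*(-1) = 12*(-1) = -12)
K(c, j) = -241 - 221*c - 12*j (K(c, j) = (-221*c - 12*j) - 241 = -241 - 221*c - 12*j)
a(-262, -243)/K(310, -32) = 262/(-241 - 221*310 - 12*(-32)) = 262/(-241 - 68510 + 384) = 262/(-68367) = 262*(-1/68367) = -262/68367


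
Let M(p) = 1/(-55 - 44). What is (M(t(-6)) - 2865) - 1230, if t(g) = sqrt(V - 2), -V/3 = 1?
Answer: -405406/99 ≈ -4095.0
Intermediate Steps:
V = -3 (V = -3*1 = -3)
t(g) = I*sqrt(5) (t(g) = sqrt(-3 - 2) = sqrt(-5) = I*sqrt(5))
M(p) = -1/99 (M(p) = 1/(-99) = -1/99)
(M(t(-6)) - 2865) - 1230 = (-1/99 - 2865) - 1230 = -283636/99 - 1230 = -405406/99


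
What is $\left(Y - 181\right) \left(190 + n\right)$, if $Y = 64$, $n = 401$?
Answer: $-69147$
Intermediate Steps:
$\left(Y - 181\right) \left(190 + n\right) = \left(64 - 181\right) \left(190 + 401\right) = \left(-117\right) 591 = -69147$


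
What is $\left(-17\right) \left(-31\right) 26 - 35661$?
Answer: $-21959$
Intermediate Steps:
$\left(-17\right) \left(-31\right) 26 - 35661 = 527 \cdot 26 - 35661 = 13702 - 35661 = -21959$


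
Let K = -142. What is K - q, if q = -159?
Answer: 17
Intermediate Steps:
K - q = -142 - 1*(-159) = -142 + 159 = 17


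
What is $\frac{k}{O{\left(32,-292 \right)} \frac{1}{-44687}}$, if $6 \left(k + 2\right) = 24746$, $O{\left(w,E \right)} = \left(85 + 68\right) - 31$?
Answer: $- \frac{552644129}{366} \approx -1.51 \cdot 10^{6}$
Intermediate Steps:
$O{\left(w,E \right)} = 122$ ($O{\left(w,E \right)} = 153 - 31 = 122$)
$k = \frac{12367}{3}$ ($k = -2 + \frac{1}{6} \cdot 24746 = -2 + \frac{12373}{3} = \frac{12367}{3} \approx 4122.3$)
$\frac{k}{O{\left(32,-292 \right)} \frac{1}{-44687}} = \frac{12367}{3 \frac{122}{-44687}} = \frac{12367}{3 \cdot 122 \left(- \frac{1}{44687}\right)} = \frac{12367}{3 \left(- \frac{122}{44687}\right)} = \frac{12367}{3} \left(- \frac{44687}{122}\right) = - \frac{552644129}{366}$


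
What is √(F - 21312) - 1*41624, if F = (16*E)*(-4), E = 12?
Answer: -41624 + 8*I*√345 ≈ -41624.0 + 148.59*I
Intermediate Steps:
F = -768 (F = (16*12)*(-4) = 192*(-4) = -768)
√(F - 21312) - 1*41624 = √(-768 - 21312) - 1*41624 = √(-22080) - 41624 = 8*I*√345 - 41624 = -41624 + 8*I*√345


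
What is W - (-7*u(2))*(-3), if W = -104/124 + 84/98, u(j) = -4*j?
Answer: 36460/217 ≈ 168.02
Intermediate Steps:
W = 4/217 (W = -104*1/124 + 84*(1/98) = -26/31 + 6/7 = 4/217 ≈ 0.018433)
W - (-7*u(2))*(-3) = 4/217 - (-(-28)*2)*(-3) = 4/217 - (-7*(-8))*(-3) = 4/217 - 56*(-3) = 4/217 - 1*(-168) = 4/217 + 168 = 36460/217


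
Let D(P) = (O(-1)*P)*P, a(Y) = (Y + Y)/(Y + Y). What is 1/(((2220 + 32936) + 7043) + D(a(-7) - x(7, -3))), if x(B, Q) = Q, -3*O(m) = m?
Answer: 3/126613 ≈ 2.3694e-5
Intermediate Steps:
O(m) = -m/3
a(Y) = 1 (a(Y) = (2*Y)/((2*Y)) = (2*Y)*(1/(2*Y)) = 1)
D(P) = P²/3 (D(P) = ((-⅓*(-1))*P)*P = (P/3)*P = P²/3)
1/(((2220 + 32936) + 7043) + D(a(-7) - x(7, -3))) = 1/(((2220 + 32936) + 7043) + (1 - 1*(-3))²/3) = 1/((35156 + 7043) + (1 + 3)²/3) = 1/(42199 + (⅓)*4²) = 1/(42199 + (⅓)*16) = 1/(42199 + 16/3) = 1/(126613/3) = 3/126613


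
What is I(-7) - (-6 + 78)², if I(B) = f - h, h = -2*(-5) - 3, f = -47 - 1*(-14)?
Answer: -5224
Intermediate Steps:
f = -33 (f = -47 + 14 = -33)
h = 7 (h = 10 - 3 = 7)
I(B) = -40 (I(B) = -33 - 1*7 = -33 - 7 = -40)
I(-7) - (-6 + 78)² = -40 - (-6 + 78)² = -40 - 1*72² = -40 - 1*5184 = -40 - 5184 = -5224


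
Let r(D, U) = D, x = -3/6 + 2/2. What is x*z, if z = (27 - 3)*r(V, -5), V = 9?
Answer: 108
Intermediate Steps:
x = ½ (x = -3*⅙ + 2*(½) = -½ + 1 = ½ ≈ 0.50000)
z = 216 (z = (27 - 3)*9 = 24*9 = 216)
x*z = (½)*216 = 108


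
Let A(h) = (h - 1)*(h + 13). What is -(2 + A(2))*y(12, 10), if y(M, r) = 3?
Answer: -51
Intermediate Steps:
A(h) = (-1 + h)*(13 + h)
-(2 + A(2))*y(12, 10) = -(2 + (-13 + 2² + 12*2))*3 = -(2 + (-13 + 4 + 24))*3 = -(2 + 15)*3 = -17*3 = -1*51 = -51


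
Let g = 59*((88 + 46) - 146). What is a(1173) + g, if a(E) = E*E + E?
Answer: 1376394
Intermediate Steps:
a(E) = E + E² (a(E) = E² + E = E + E²)
g = -708 (g = 59*(134 - 146) = 59*(-12) = -708)
a(1173) + g = 1173*(1 + 1173) - 708 = 1173*1174 - 708 = 1377102 - 708 = 1376394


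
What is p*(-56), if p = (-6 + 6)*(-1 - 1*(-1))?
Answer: 0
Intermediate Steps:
p = 0 (p = 0*(-1 + 1) = 0*0 = 0)
p*(-56) = 0*(-56) = 0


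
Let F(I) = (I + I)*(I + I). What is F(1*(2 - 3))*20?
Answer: 80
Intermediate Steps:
F(I) = 4*I**2 (F(I) = (2*I)*(2*I) = 4*I**2)
F(1*(2 - 3))*20 = (4*(1*(2 - 3))**2)*20 = (4*(1*(-1))**2)*20 = (4*(-1)**2)*20 = (4*1)*20 = 4*20 = 80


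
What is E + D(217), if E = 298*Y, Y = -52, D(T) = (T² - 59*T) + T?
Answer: 19007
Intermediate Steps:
D(T) = T² - 58*T
E = -15496 (E = 298*(-52) = -15496)
E + D(217) = -15496 + 217*(-58 + 217) = -15496 + 217*159 = -15496 + 34503 = 19007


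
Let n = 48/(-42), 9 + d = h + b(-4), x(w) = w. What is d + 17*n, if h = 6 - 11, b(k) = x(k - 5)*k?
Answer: 18/7 ≈ 2.5714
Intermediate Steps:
b(k) = k*(-5 + k) (b(k) = (k - 5)*k = (-5 + k)*k = k*(-5 + k))
h = -5
d = 22 (d = -9 + (-5 - 4*(-5 - 4)) = -9 + (-5 - 4*(-9)) = -9 + (-5 + 36) = -9 + 31 = 22)
n = -8/7 (n = 48*(-1/42) = -8/7 ≈ -1.1429)
d + 17*n = 22 + 17*(-8/7) = 22 - 136/7 = 18/7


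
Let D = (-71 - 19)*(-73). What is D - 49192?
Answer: -42622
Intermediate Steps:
D = 6570 (D = -90*(-73) = 6570)
D - 49192 = 6570 - 49192 = -42622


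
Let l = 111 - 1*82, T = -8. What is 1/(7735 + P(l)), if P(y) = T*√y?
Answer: 7735/59828369 + 8*√29/59828369 ≈ 0.00013001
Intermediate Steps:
l = 29 (l = 111 - 82 = 29)
P(y) = -8*√y
1/(7735 + P(l)) = 1/(7735 - 8*√29)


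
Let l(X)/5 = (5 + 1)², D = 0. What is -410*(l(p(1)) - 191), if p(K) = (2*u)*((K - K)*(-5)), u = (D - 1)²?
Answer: 4510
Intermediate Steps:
u = 1 (u = (0 - 1)² = (-1)² = 1)
p(K) = 0 (p(K) = (2*1)*((K - K)*(-5)) = 2*(0*(-5)) = 2*0 = 0)
l(X) = 180 (l(X) = 5*(5 + 1)² = 5*6² = 5*36 = 180)
-410*(l(p(1)) - 191) = -410*(180 - 191) = -410*(-11) = 4510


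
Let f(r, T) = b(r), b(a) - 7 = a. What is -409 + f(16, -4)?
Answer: -386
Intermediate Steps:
b(a) = 7 + a
f(r, T) = 7 + r
-409 + f(16, -4) = -409 + (7 + 16) = -409 + 23 = -386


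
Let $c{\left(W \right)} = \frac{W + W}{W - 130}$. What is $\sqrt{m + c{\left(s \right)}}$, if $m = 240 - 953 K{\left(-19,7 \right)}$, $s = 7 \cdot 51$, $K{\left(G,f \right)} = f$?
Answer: $\frac{i \sqrt{331220921}}{227} \approx 80.174 i$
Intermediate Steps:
$s = 357$
$c{\left(W \right)} = \frac{2 W}{-130 + W}$
$m = -6431$ ($m = 240 - 6671 = -6431$)
$\sqrt{m + c{\left(s \right)}} = \sqrt{-6431 + 2 \cdot 357 \frac{1}{-130 + 357}} = \sqrt{-6431 + 2 \cdot 357 \cdot \frac{1}{227}} = \sqrt{-6431 + \frac{714}{227}} = \sqrt{- \frac{1459123}{227}} = \frac{i \sqrt{331220921}}{227}$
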